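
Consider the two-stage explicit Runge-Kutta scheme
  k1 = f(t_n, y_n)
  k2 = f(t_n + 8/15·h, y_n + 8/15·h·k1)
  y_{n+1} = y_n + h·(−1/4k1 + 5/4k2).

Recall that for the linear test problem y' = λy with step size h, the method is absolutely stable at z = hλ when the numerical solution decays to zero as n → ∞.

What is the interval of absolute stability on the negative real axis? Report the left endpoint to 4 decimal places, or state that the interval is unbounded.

(-1.5000, 0).

With y'=λy (z=hλ):
  k1=λy_n ⇒ h·k1=z·y_n;  k2=λ(1+8/15z)y_n ⇒ h·k2=z(1+8/15z)y_n
  y_{n+1}/y_n = 1 − 1/4z + 5/4z(1+8/15z) = 1 + z + 2/3z²
  Hence R(z) = 1 + z + 2/3z².

Need |R(x)|<1, x<0.
x=-1.57: |R|=1.0733
R=1: x+2/3x²=0 ⇒ x=−3/2=-1.5000; min R=1−1/(4·2/3)=0.6250>−1
Confirm numerically:
  x=-1.453: |R|=0.95447 <1
  x=-1.440: |R|=0.94240 <1
  x=-1.409: |R|=0.91452 <1
  x=-1.820: |R|=1.38827 >1
  x=-1.544: |R|=1.04529 >1
Stable set (-1.5000, 0).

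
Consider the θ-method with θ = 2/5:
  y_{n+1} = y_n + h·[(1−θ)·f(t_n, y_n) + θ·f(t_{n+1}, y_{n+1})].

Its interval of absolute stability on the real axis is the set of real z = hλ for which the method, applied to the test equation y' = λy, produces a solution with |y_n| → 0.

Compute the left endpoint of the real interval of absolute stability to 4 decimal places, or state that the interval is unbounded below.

z* = -10.0000.

On y'=λy, z=hλ:
  y_{n+1} = y_n + z·[3/5·y_n + 2/5·y_{n+1}] ⇒ (1 − 2/5z)y_{n+1} = (1 + 3/5z)y_n
  ⇒ R(z) = (1 + 3/5z)/(1 − 2/5z).

Need |R(x)|<1, x<0.
x=-0.88: |R|=0.3491
R=−1: 1+3/5x = −1+2/5x ⇒ -1/5x=2 ⇒ x=2/(-1/5)=-10.0000
Confirm numerically:
  x=-8.377: |R|=0.92539 <1
  x=-7.362: |R|=0.86625 <1
  x=-6.905: |R|=0.83546 <1
  x=-6.421: |R|=0.79941 <1
  x=-10.421: |R|=1.01629 >1
  x=-10.347: |R|=1.01351 >1
So |R|<1 on (-10.0000, 0).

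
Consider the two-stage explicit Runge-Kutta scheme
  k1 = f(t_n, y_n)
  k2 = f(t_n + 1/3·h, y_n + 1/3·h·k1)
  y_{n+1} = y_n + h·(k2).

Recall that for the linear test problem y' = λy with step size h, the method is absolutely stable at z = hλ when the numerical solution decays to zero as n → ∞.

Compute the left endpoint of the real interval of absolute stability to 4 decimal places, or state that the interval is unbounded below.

z* = -3.0000.

Test eqn y'=λy, z=hλ:
  k1=λy_n ⇒ h·k1=z·y_n;  k2=λ(1+1/3z)y_n ⇒ h·k2=z(1+1/3z)y_n
  y_{n+1}/y_n = 1 + z(1+1/3z) = 1 + z + 1/3z²
  R(z) = 1 + z + 1/3z².

Solve |R(x)|<1 on ℝ⁻.
x=-1.44: |R|=0.2512
R=1: x+1/3x²=0 ⇒ x=−3=-3.0000; min R=1−1/(4·1/3)=0.2500>−1
Confirm numerically:
  x=-2.725: |R|=0.75021 <1
  x=-2.263: |R|=0.44406 <1
  x=-2.032: |R|=0.34434 <1
  x=-3.187: |R|=1.19866 >1
  x=-3.038: |R|=1.03848 >1
So |R|<1 on (-3.0000, 0).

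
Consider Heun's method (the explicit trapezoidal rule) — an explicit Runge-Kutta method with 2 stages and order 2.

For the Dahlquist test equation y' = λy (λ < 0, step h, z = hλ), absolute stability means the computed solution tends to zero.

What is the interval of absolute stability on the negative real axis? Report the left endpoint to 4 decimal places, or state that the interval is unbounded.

(-2.0000, 0).

On y'=λy, z=hλ:
  order 2, 2-stage ⇒ R(z)=1+z+z^2/2
  (e.g. R(-1.75)=0.78125, |R|=0.78125)

Boundary: |R(x)|=1, x<0.
x=-1.75: |R|=0.7812
|R(-2.16)|=1.1728 |R(-1.69)|=0.7380 |R(-1.67)|=0.7244
Bisect:
  x_lo=-2.7066 |R|=1.9562  x_hi=-0.2528 |R|=0.7791
  mid=-1.47971 |R|=0.61506 →hi
  mid=-2.09314 |R|=1.09748 →lo
  mid=-1.78642 |R|=0.80923 →hi
  mid=-1.93978 |R|=0.94160 →hi
  mid=-2.01646 |R|=1.01660 →lo
  mid=-1.97812 |R|=0.97836 →hi
  mid=-1.99729 |R|=0.99730 →hi
  mid=-2.00688 |R|=1.00690 →lo
  mid=-2.00208 |R|=1.00209 →lo
  mid=-1.99969 |R|=0.99969 →hi
  ...
  [-2.00014,-1.99999] ⇒ x*=-2.0000
Stable set (-2.0000, 0).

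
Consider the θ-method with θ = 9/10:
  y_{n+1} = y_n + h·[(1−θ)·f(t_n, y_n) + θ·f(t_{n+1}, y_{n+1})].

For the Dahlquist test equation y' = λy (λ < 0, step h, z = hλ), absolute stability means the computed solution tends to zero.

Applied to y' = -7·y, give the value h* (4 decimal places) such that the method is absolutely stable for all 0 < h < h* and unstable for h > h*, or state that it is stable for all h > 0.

Test eqn y'=λy, z=hλ:
  y_{n+1} = y_n + z·[1/10·y_n + 9/10·y_{n+1}] ⇒ (1 − 9/10z)y_{n+1} = (1 + 1/10z)y_n
  Hence R(z) = (1 + 1/10z)/(1 − 9/10z).

Find x<0 with |R(x)|<1.
x=-0.94: |R|=0.4908
x=-2: |R|=0.2857
x=-10: |R|=0.0000
x=-100: |R|=0.0989
θ=9/10≥1/2 ⇒ |1+1/10x|<|1−9/10x| ∀x<0 ⇒ stable on all of ℝ⁻.

(−∞, 0) — no finite endpoint. Any h>0 works for λ=-7.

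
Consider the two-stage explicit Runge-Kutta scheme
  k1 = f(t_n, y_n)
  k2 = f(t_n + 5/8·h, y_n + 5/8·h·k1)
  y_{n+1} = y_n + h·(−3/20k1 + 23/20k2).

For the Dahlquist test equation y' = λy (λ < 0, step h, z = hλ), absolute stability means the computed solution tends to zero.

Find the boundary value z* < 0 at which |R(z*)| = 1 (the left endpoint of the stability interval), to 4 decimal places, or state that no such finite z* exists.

With y'=λy (z=hλ):
  k1=λy_n ⇒ h·k1=z·y_n;  k2=λ(1+5/8z)y_n ⇒ h·k2=z(1+5/8z)y_n
  y_{n+1}/y_n = 1 − 3/20z + 23/20z(1+5/8z) = 1 + z + 23/32z²
  R(z) = 1 + z + 23/32z².

Boundary: |R(x)|=1, x<0.
x=-0.45: |R|=0.6955
R=1: x+23/32x²=0 ⇒ x=−32/23=-1.3913; min R=1−1/(4·23/32)=0.6522>−1
Confirm numerically:
  x=-0.968: |R|=0.70549 <1
  x=-0.714: |R|=0.65242 <1
  x=-0.623: |R|=0.65597 <1
  x=-1.964: |R|=1.80843 >1
  x=-1.956: |R|=1.79389 >1
  x=-1.564: |R|=1.19413 >1
Interval (-1.3913, 0).

z* = -1.3913.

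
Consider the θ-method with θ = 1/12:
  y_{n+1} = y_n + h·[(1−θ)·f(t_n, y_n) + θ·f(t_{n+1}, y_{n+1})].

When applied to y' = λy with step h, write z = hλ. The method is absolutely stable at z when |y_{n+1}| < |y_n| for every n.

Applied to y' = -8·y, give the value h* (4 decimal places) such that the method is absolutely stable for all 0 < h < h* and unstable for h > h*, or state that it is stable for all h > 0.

(-2.4000,0); λ=-8 ⇒ h* = (12/5)/8 = 0.3000.

With y'=λy (z=hλ):
  y_{n+1} = y_n + z·[11/12·y_n + 1/12·y_{n+1}] ⇒ (1 − 1/12z)y_{n+1} = (1 + 11/12z)y_n
  R(z) = (1 + 11/12z)/(1 − 1/12z).

Solve |R(x)|<1 on ℝ⁻.
x=-0.34: |R|=0.6694
R=−1: 1+11/12x = −1+1/12x ⇒ -5/6x=2 ⇒ x=2/(-5/6)=-2.4000
Confirm numerically:
  x=-1.998: |R|=0.71282 <1
  x=-1.719: |R|=0.50361 <1
  x=-1.291: |R|=0.16560 <1
  x=-1.000: |R|=0.07692 <1
  x=-2.928: |R|=1.35370 >1
  x=-2.655: |R|=1.17400 >1
So |R|<1 on (-2.4000, 0).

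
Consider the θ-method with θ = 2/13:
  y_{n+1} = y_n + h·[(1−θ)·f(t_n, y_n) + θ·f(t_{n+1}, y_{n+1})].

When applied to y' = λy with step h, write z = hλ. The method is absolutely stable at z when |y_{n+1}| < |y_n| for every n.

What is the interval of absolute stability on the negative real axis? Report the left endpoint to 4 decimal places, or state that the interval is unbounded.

z∈(-2.8889,0).

With y'=λy (z=hλ):
  y_{n+1} = y_n + z·[11/13·y_n + 2/13·y_{n+1}] ⇒ (1 − 2/13z)y_{n+1} = (1 + 11/13z)y_n
  R(z) = (1 + 11/13z)/(1 − 2/13z).

Solve |R(x)|<1 on ℝ⁻.
x=-0.34: |R|=0.6769
R=−1: 1+11/13x = −1+2/13x ⇒ -9/13x=2 ⇒ x=2/(-9/13)=-2.8889
Confirm numerically:
  x=-2.223: |R|=0.65648 <1
  x=-2.135: |R|=0.60712 <1
  x=-1.972: |R|=0.51298 <1
  x=-1.953: |R|=0.50177 <1
  x=-3.439: |R|=1.24907 >1
  x=-3.108: |R|=1.10262 >1
  x=-3.090: |R|=1.09437 >1
Stable set (-2.8889, 0).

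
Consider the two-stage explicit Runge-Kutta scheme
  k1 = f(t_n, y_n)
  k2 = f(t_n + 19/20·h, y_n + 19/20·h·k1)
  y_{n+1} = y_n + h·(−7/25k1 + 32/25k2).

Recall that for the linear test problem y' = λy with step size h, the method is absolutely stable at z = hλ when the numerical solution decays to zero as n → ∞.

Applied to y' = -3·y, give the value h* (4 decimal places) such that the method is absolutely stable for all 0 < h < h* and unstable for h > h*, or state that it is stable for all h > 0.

(-0.8224,0); λ=-3 ⇒ h* = (125/152)/3 = 0.2741.

With y'=λy (z=hλ):
  k1=λy_n ⇒ h·k1=z·y_n;  k2=λ(1+19/20z)y_n ⇒ h·k2=z(1+19/20z)y_n
  y_{n+1}/y_n = 1 − 7/25z + 32/25z(1+19/20z) = 1 + z + 152/125z²
  R(z) = 1 + z + 152/125z².

Solve |R(x)|<1 on ℝ⁻.
x=-1.3: |R|=1.7550
R=1: x+152/125x²=0 ⇒ x=−125/152=-0.8224; min R=1−1/(4·152/125)=0.7944>−1
Confirm numerically:
  x=-0.582: |R|=0.82989 <1
  x=-0.504: |R|=0.80488 <1
  x=-0.472: |R|=0.79891 <1
  x=-1.265: |R|=1.68087 >1
  x=-1.051: |R|=1.29219 >1
  x=-0.925: |R|=1.11544 >1
So |R|<1 on (-0.8224, 0).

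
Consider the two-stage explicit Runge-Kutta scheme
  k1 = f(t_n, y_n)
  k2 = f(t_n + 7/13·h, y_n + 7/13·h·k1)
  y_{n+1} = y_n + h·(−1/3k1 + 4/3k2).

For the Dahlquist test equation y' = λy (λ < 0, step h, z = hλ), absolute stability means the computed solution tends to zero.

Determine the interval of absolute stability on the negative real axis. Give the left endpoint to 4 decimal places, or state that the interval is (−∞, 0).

z∈(-1.3929,0).

Test eqn y'=λy, z=hλ:
  k1=λy_n ⇒ h·k1=z·y_n;  k2=λ(1+7/13z)y_n ⇒ h·k2=z(1+7/13z)y_n
  y_{n+1}/y_n = 1 − 1/3z + 4/3z(1+7/13z) = 1 + z + 28/39z²
  ⇒ R(z) = 1 + z + 28/39z².

Solve |R(x)|<1 on ℝ⁻.
x=-0.62: |R|=0.6560
R=1: x+28/39x²=0 ⇒ x=−39/28=-1.3929; min R=1−1/(4·28/39)=0.6518>−1
Confirm numerically:
  x=-1.094: |R|=0.76527 <1
  x=-0.765: |R|=0.65516 <1
  x=-0.670: |R|=0.65229 <1
  x=-1.950: |R|=1.78000 >1
  x=-1.650: |R|=1.30462 >1
Interval (-1.3929, 0).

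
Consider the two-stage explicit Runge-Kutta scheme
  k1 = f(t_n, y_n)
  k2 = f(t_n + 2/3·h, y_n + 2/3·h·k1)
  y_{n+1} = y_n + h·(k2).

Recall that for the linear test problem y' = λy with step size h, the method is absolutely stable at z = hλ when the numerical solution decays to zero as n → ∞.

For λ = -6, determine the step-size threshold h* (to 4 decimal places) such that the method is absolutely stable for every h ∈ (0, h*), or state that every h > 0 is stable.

(-1.5000,0); λ=-6 ⇒ h* = (3/2)/6 = 0.2500.

On y'=λy, z=hλ:
  k1=λy_n ⇒ h·k1=z·y_n;  k2=λ(1+2/3z)y_n ⇒ h·k2=z(1+2/3z)y_n
  y_{n+1}/y_n = 1 + z(1+2/3z) = 1 + z + 2/3z²
  ⇒ R(z) = 1 + z + 2/3z².

Boundary: |R(x)|=1, x<0.
x=-0.95: |R|=0.6517
R=1: x+2/3x²=0 ⇒ x=−3/2=-1.5000; min R=1−1/(4·2/3)=0.6250>−1
Confirm numerically:
  x=-1.100: |R|=0.70667 <1
  x=-1.069: |R|=0.69284 <1
  x=-0.633: |R|=0.63413 <1
  x=-1.805: |R|=1.36702 >1
  x=-1.774: |R|=1.32405 >1
  x=-1.569: |R|=1.07217 >1
Interval (-1.5000, 0).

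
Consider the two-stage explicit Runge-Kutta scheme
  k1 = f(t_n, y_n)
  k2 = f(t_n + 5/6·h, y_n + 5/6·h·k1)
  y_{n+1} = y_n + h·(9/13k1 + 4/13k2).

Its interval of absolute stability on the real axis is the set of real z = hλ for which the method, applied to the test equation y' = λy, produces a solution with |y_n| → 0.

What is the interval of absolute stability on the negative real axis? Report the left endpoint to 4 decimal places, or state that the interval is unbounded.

With y'=λy (z=hλ):
  k1=λy_n ⇒ h·k1=z·y_n;  k2=λ(1+5/6z)y_n ⇒ h·k2=z(1+5/6z)y_n
  y_{n+1}/y_n = 1 + 9/13z + 4/13z(1+5/6z) = 1 + z + 10/39z²
  R(z) = 1 + z + 10/39z².

Boundary: |R(x)|=1, x<0.
x=-1.27: |R|=0.1436
R=1: x+10/39x²=0 ⇒ x=−39/10=-3.9000; min R=1−1/(4·10/39)=0.0250>−1
Confirm numerically:
  x=-3.685: |R|=0.79685 <1
  x=-3.561: |R|=0.69047 <1
  x=-2.058: |R|=0.02799 <1
  x=-1.568: |R|=0.06242 <1
  x=-4.472: |R|=1.65589 >1
  x=-4.205: |R|=1.32885 >1
  x=-4.190: |R|=1.31156 >1
Interval (-3.9000, 0).

(-3.9000, 0).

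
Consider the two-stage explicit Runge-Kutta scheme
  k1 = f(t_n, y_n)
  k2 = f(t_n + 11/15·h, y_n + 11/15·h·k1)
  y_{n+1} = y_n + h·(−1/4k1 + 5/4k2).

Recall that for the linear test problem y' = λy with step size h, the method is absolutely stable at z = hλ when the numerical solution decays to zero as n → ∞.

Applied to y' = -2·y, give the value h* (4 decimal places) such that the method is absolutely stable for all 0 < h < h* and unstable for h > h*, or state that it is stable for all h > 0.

With y'=λy (z=hλ):
  k1=λy_n ⇒ h·k1=z·y_n;  k2=λ(1+11/15z)y_n ⇒ h·k2=z(1+11/15z)y_n
  y_{n+1}/y_n = 1 − 1/4z + 5/4z(1+11/15z) = 1 + z + 11/12z²
  R(z) = 1 + z + 11/12z².

Boundary: |R(x)|=1, x<0.
x=-0.63: |R|=0.7338
R=1: x+11/12x²=0 ⇒ x=−12/11=-1.0909; min R=1−1/(4·11/12)=0.7273>−1
Confirm numerically:
  x=-0.972: |R|=0.89405 <1
  x=-0.968: |R|=0.89094 <1
  x=-0.796: |R|=0.78481 <1
  x=-0.525: |R|=0.72766 <1
  x=-1.606: |R|=1.75830 >1
  x=-1.495: |R|=1.55377 >1
  x=-1.145: |R|=1.05677 >1
Interval (-1.0909, 0).

(-1.0909,0); λ=-2 ⇒ h* = (12/11)/2 = 0.5455.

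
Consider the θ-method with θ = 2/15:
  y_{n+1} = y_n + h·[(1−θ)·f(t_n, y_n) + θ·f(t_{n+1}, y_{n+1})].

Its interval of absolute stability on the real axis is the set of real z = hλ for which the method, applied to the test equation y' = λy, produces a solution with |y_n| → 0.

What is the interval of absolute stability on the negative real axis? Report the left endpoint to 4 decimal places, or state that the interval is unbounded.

Test eqn y'=λy, z=hλ:
  y_{n+1} = y_n + z·[13/15·y_n + 2/15·y_{n+1}] ⇒ (1 − 2/15z)y_{n+1} = (1 + 13/15z)y_n
  R(z) = (1 + 13/15z)/(1 − 2/15z).

Solve |R(x)|<1 on ℝ⁻.
x=-0.55: |R|=0.4876
R=−1: 1+13/15x = −1+2/15x ⇒ -11/15x=2 ⇒ x=2/(-11/15)=-2.7273
Confirm numerically:
  x=-2.079: |R|=0.62778 <1
  x=-1.860: |R|=0.49038 <1
  x=-1.680: |R|=0.37255 <1
  x=-1.577: |R|=0.30302 <1
  x=-3.292: |R|=1.28781 >1
  x=-3.190: |R|=1.23807 >1
  x=-2.795: |R|=1.03618 >1
Stable set (-2.7273, 0).

z∈(-2.7273,0).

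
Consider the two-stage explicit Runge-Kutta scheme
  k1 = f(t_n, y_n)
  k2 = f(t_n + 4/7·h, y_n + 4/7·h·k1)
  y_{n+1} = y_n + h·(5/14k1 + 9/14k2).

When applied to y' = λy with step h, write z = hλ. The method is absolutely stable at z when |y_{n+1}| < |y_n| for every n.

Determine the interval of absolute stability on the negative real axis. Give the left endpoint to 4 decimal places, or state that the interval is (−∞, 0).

Set f=λy, z=hλ:
  k1=λy_n ⇒ h·k1=z·y_n;  k2=λ(1+4/7z)y_n ⇒ h·k2=z(1+4/7z)y_n
  y_{n+1}/y_n = 1 + 5/14z + 9/14z(1+4/7z) = 1 + z + 18/49z²
  R(z) = 1 + z + 18/49z².

Need |R(x)|<1, x<0.
x=-0.92: |R|=0.3909
R=1: x+18/49x²=0 ⇒ x=−49/18=-2.7222; min R=1−1/(4·18/49)=0.3194>−1
Confirm numerically:
  x=-2.061: |R|=0.49939 <1
  x=-1.848: |R|=0.40653 <1
  x=-1.768: |R|=0.38026 <1
  x=-1.182: |R|=0.33123 <1
  x=-3.241: |R|=1.61764 >1
  x=-3.001: |R|=1.30733 >1
  x=-2.876: |R|=1.16246 >1
Stable set (-2.7222, 0).

z∈(-2.7222,0).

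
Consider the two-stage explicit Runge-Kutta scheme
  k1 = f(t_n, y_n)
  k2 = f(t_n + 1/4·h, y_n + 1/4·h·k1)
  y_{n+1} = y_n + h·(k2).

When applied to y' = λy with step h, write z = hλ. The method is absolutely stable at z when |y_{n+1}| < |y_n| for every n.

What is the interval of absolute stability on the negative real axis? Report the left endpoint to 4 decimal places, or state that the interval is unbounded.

Test eqn y'=λy, z=hλ:
  k1=λy_n ⇒ h·k1=z·y_n;  k2=λ(1+1/4z)y_n ⇒ h·k2=z(1+1/4z)y_n
  y_{n+1}/y_n = 1 + z(1+1/4z) = 1 + z + 1/4z²
  Hence R(z) = 1 + z + 1/4z².

Need |R(x)|<1, x<0.
x=-0.33: |R|=0.6972
R=1: x+1/4x²=0 ⇒ x=−4=-4.0000; min R=1−1/(4·1/4)=0.0000>−1
Confirm numerically:
  x=-3.636: |R|=0.66912 <1
  x=-3.467: |R|=0.53802 <1
  x=-2.498: |R|=0.06200 <1
  x=-4.552: |R|=1.62818 >1
  x=-4.537: |R|=1.60909 >1
  x=-4.311: |R|=1.33518 >1
Interval (-4.0000, 0).

(-4.0000, 0).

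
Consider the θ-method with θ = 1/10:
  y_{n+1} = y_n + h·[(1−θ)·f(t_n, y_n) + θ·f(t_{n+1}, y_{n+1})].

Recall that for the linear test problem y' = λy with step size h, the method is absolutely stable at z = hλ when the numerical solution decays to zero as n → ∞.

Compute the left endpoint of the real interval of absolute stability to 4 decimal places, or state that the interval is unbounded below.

left endpoint -2.5000.

With y'=λy (z=hλ):
  y_{n+1} = y_n + z·[9/10·y_n + 1/10·y_{n+1}] ⇒ (1 − 1/10z)y_{n+1} = (1 + 9/10z)y_n
  R(z) = (1 + 9/10z)/(1 − 1/10z).

Find x<0 with |R(x)|<1.
x=-0.51: |R|=0.5147
R=−1: 1+9/10x = −1+1/10x ⇒ -4/5x=2 ⇒ x=2/(-4/5)=-2.5000
Confirm numerically:
  x=-1.727: |R|=0.47267 <1
  x=-1.291: |R|=0.14339 <1
  x=-1.005: |R|=0.08678 <1
  x=-2.987: |R|=1.29999 >1
  x=-2.979: |R|=1.29525 >1
  x=-2.687: |R|=1.11792 >1
Stable set (-2.5000, 0).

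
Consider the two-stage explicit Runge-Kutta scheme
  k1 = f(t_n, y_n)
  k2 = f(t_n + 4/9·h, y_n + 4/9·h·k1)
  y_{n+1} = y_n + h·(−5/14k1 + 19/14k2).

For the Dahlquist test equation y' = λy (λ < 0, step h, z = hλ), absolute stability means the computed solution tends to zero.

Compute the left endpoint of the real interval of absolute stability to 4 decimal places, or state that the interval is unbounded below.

Set f=λy, z=hλ:
  k1=λy_n ⇒ h·k1=z·y_n;  k2=λ(1+4/9z)y_n ⇒ h·k2=z(1+4/9z)y_n
  y_{n+1}/y_n = 1 − 5/14z + 19/14z(1+4/9z) = 1 + z + 38/63z²
  ⇒ R(z) = 1 + z + 38/63z².

Solve |R(x)|<1 on ℝ⁻.
x=-1.68: |R|=1.0224
R=1: x+38/63x²=0 ⇒ x=−63/38=-1.6579; min R=1−1/(4·38/63)=0.5855>−1
Confirm numerically:
  x=-1.366: |R|=0.75950 <1
  x=-1.295: |R|=0.71654 <1
  x=-1.003: |R|=0.60380 <1
  x=-0.919: |R|=0.59042 <1
  x=-2.199: |R|=1.71771 >1
  x=-1.941: |R|=1.33145 >1
  x=-1.696: |R|=1.03898 >1
Stable set (-1.6579, 0).

left endpoint -1.6579.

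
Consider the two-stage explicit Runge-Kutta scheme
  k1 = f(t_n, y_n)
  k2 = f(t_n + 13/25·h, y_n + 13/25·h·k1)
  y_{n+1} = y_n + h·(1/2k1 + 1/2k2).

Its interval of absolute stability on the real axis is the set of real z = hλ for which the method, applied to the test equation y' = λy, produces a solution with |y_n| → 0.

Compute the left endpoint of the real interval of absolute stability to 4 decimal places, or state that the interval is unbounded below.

left endpoint -3.8462.

With y'=λy (z=hλ):
  k1=λy_n ⇒ h·k1=z·y_n;  k2=λ(1+13/25z)y_n ⇒ h·k2=z(1+13/25z)y_n
  y_{n+1}/y_n = 1 + 1/2z + 1/2z(1+13/25z) = 1 + z + 13/50z²
  R(z) = 1 + z + 13/50z².

Find x<0 with |R(x)|<1.
x=-0.38: |R|=0.6575
R=1: x+13/50x²=0 ⇒ x=−50/13=-3.8462; min R=1−1/(4·13/50)=0.0385>−1
Confirm numerically:
  x=-3.789: |R|=0.94370 <1
  x=-3.305: |R|=0.53499 <1
  x=-3.259: |R|=0.50248 <1
  x=-2.765: |R|=0.22276 <1
  x=-4.268: |R|=1.46811 >1
  x=-3.980: |R|=1.13850 >1
  x=-3.926: |R|=1.08150 >1
Interval (-3.8462, 0).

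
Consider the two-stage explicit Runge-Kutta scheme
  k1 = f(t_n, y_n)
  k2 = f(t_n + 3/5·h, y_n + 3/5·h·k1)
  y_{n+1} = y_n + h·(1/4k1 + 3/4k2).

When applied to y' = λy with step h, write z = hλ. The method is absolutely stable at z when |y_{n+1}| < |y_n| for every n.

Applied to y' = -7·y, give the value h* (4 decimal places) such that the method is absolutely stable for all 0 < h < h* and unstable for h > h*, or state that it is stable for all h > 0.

With y'=λy (z=hλ):
  k1=λy_n ⇒ h·k1=z·y_n;  k2=λ(1+3/5z)y_n ⇒ h·k2=z(1+3/5z)y_n
  y_{n+1}/y_n = 1 + 1/4z + 3/4z(1+3/5z) = 1 + z + 9/20z²
  ⇒ R(z) = 1 + z + 9/20z².

Find x<0 with |R(x)|<1.
x=-0.51: |R|=0.6070
R=1: x+9/20x²=0 ⇒ x=−20/9=-2.2222; min R=1−1/(4·9/20)=0.4444>−1
Confirm numerically:
  x=-1.535: |R|=0.52530 <1
  x=-1.350: |R|=0.47013 <1
  x=-1.144: |R|=0.44493 <1
  x=-1.026: |R|=0.44770 <1
  x=-2.672: |R|=1.54081 >1
  x=-2.388: |R|=1.17814 >1
Stable set (-2.2222, 0).

(-2.2222,0); λ=-7 ⇒ h* = (20/9)/7 = 0.3175.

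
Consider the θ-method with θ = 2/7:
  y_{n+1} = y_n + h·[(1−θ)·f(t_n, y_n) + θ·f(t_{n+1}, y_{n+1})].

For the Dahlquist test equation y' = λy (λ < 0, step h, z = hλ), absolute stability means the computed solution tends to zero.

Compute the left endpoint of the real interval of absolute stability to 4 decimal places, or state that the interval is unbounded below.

On y'=λy, z=hλ:
  y_{n+1} = y_n + z·[5/7·y_n + 2/7·y_{n+1}] ⇒ (1 − 2/7z)y_{n+1} = (1 + 5/7z)y_n
  ⇒ R(z) = (1 + 5/7z)/(1 − 2/7z).

Find x<0 with |R(x)|<1.
x=-1.5: |R|=0.0500
R=−1: 1+5/7x = −1+2/7x ⇒ -3/7x=2 ⇒ x=2/(-3/7)=-4.6667
Confirm numerically:
  x=-4.476: |R|=0.96414 <1
  x=-3.657: |R|=0.78839 <1
  x=-3.392: |R|=0.72258 <1
  x=-3.257: |R|=0.68707 <1
  x=-5.236: |R|=1.09776 >1
  x=-4.825: |R|=1.02853 >1
  x=-4.735: |R|=1.01245 >1
Stable set (-4.6667, 0).

left endpoint -4.6667.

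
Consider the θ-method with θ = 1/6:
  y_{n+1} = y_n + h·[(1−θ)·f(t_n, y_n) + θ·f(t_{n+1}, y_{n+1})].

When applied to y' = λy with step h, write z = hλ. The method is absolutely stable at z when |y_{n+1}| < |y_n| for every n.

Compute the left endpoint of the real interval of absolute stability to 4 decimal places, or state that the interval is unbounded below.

z* = -3.0000.

Set f=λy, z=hλ:
  y_{n+1} = y_n + z·[5/6·y_n + 1/6·y_{n+1}] ⇒ (1 − 1/6z)y_{n+1} = (1 + 5/6z)y_n
  Hence R(z) = (1 + 5/6z)/(1 − 1/6z).

Solve |R(x)|<1 on ℝ⁻.
x=-1.12: |R|=0.0562
R=−1: 1+5/6x = −1+1/6x ⇒ -2/3x=2 ⇒ x=2/(-2/3)=-3.0000
Confirm numerically:
  x=-2.399: |R|=0.71378 <1
  x=-1.861: |R|=0.42043 <1
  x=-1.716: |R|=0.33437 <1
  x=-3.450: |R|=1.19048 >1
  x=-3.243: |R|=1.10516 >1
  x=-3.037: |R|=1.01638 >1
Interval (-3.0000, 0).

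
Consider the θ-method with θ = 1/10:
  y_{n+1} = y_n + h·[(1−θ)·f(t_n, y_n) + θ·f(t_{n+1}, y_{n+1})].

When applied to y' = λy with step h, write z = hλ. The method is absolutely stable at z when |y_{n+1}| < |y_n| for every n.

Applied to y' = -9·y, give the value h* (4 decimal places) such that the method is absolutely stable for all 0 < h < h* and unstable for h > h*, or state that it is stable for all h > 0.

Test eqn y'=λy, z=hλ:
  y_{n+1} = y_n + z·[9/10·y_n + 1/10·y_{n+1}] ⇒ (1 − 1/10z)y_{n+1} = (1 + 9/10z)y_n
  Hence R(z) = (1 + 9/10z)/(1 − 1/10z).

Find x<0 with |R(x)|<1.
x=-0.96: |R|=0.1241
R=−1: 1+9/10x = −1+1/10x ⇒ -4/5x=2 ⇒ x=2/(-4/5)=-2.5000
Confirm numerically:
  x=-1.785: |R|=0.51464 <1
  x=-1.677: |R|=0.43616 <1
  x=-1.495: |R|=0.30057 <1
  x=-1.183: |R|=0.05786 <1
  x=-2.769: |R|=1.16853 >1
  x=-2.613: |R|=1.07167 >1
Stable set (-2.5000, 0).

(-2.5000,0); λ=-9 ⇒ h* = (5/2)/9 = 0.2778.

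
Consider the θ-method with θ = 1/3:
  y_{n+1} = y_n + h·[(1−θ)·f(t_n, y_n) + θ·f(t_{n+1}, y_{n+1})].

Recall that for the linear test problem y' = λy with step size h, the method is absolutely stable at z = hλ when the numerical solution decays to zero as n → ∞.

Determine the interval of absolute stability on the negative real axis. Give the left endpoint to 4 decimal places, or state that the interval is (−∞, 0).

Set f=λy, z=hλ:
  y_{n+1} = y_n + z·[2/3·y_n + 1/3·y_{n+1}] ⇒ (1 − 1/3z)y_{n+1} = (1 + 2/3z)y_n
  ⇒ R(z) = (1 + 2/3z)/(1 − 1/3z).

Need |R(x)|<1, x<0.
x=-0.59: |R|=0.5070
R=−1: 1+2/3x = −1+1/3x ⇒ -1/3x=2 ⇒ x=2/(-1/3)=-6.0000
Confirm numerically:
  x=-4.681: |R|=0.82828 <1
  x=-2.917: |R|=0.47896 <1
  x=-2.886: |R|=0.47095 <1
  x=-6.256: |R|=1.02766 >1
  x=-6.247: |R|=1.02671 >1
So |R|<1 on (-6.0000, 0).

z∈(-6.0000,0).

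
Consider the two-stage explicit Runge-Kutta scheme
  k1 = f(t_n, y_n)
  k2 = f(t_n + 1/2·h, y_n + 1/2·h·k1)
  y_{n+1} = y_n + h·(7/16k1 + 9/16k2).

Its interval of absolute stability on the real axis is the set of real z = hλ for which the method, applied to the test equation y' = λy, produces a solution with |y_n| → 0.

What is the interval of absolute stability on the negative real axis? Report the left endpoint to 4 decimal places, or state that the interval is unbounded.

With y'=λy (z=hλ):
  k1=λy_n ⇒ h·k1=z·y_n;  k2=λ(1+1/2z)y_n ⇒ h·k2=z(1+1/2z)y_n
  y_{n+1}/y_n = 1 + 7/16z + 9/16z(1+1/2z) = 1 + z + 9/32z²
  Hence R(z) = 1 + z + 9/32z².

Need |R(x)|<1, x<0.
x=-1.2: |R|=0.2050
R=1: x+9/32x²=0 ⇒ x=−32/9=-3.5556; min R=1−1/(4·9/32)=0.1111>−1
Confirm numerically:
  x=-2.813: |R|=0.41252 <1
  x=-2.798: |R|=0.40385 <1
  x=-2.795: |R|=0.40213 <1
  x=-1.468: |R|=0.13810 <1
  x=-4.083: |R|=1.60569 >1
  x=-3.711: |R|=1.16224 >1
  x=-3.699: |R|=1.14923 >1
Stable set (-3.5556, 0).

(-3.5556, 0).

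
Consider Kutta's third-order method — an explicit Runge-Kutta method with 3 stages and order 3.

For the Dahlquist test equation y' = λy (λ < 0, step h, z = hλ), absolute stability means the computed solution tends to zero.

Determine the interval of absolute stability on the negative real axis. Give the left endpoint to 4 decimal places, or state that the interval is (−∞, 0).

Set f=λy, z=hλ:
  order 3, 3-stage ⇒ R(z)=1+z+z^2/2+z^3/6
  (e.g. R(-1.15)=0.25777, |R|=0.25777)

Find x<0 with |R(x)|<1.
x=-1.15: |R|=0.2578
|R(-2.06)|=0.3952 |R(-2.05)|=0.3846 |R(-1.41)|=0.1168
Bisect:
  x_lo=-3.1099 |R|=2.2870  x_hi=-0.3200 |R|=0.7257
  mid=-1.71496 |R|=0.08505 →hi
  mid=-2.41242 |R|=0.84250 →hi
  mid=-2.76116 |R|=1.45767 →lo
  mid=-2.58679 |R|=1.12596 →lo
  mid=-2.49961 |R|=0.97853 →hi
  mid=-2.54320 |R|=1.05078 →lo
  mid=-2.52140 |R|=1.01429 →lo
  mid=-2.51051 |R|=0.99632 →hi
  mid=-2.51596 |R|=1.00529 →lo
  mid=-2.51323 |R|=1.00080 →lo
  ...
  [-2.51289,-2.51272] ⇒ x*=-2.5127
So |R|<1 on (-2.5127, 0).

z∈(-2.5127,0).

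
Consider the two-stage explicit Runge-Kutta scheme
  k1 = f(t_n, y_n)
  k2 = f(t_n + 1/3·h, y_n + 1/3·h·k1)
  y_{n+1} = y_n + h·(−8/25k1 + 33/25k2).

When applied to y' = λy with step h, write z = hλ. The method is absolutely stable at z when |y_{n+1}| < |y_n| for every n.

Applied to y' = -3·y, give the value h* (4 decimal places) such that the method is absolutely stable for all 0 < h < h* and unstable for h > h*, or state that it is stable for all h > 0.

Test eqn y'=λy, z=hλ:
  k1=λy_n ⇒ h·k1=z·y_n;  k2=λ(1+1/3z)y_n ⇒ h·k2=z(1+1/3z)y_n
  y_{n+1}/y_n = 1 − 8/25z + 33/25z(1+1/3z) = 1 + z + 11/25z²
  ⇒ R(z) = 1 + z + 11/25z².

Solve |R(x)|<1 on ℝ⁻.
x=-1.05: |R|=0.4351
R=1: x+11/25x²=0 ⇒ x=−25/11=-2.2727; min R=1−1/(4·11/25)=0.4318>−1
Confirm numerically:
  x=-2.207: |R|=0.93617 <1
  x=-1.814: |R|=0.63386 <1
  x=-1.686: |R|=0.56474 <1
  x=-1.160: |R|=0.43206 <1
  x=-2.619: |R|=1.39903 >1
  x=-2.533: |R|=1.29008 >1
So |R|<1 on (-2.2727, 0).

(-2.2727,0); λ=-3 ⇒ h* = (25/11)/3 = 0.7576.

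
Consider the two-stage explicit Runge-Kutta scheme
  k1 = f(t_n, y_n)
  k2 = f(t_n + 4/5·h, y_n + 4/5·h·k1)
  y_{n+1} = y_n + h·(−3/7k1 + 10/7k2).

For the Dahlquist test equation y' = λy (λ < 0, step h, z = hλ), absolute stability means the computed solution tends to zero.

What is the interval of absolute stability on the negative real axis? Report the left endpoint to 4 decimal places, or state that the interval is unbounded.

z∈(-0.8750,0).

On y'=λy, z=hλ:
  k1=λy_n ⇒ h·k1=z·y_n;  k2=λ(1+4/5z)y_n ⇒ h·k2=z(1+4/5z)y_n
  y_{n+1}/y_n = 1 − 3/7z + 10/7z(1+4/5z) = 1 + z + 8/7z²
  so R(z) = 1 + z + 8/7z².

Need |R(x)|<1, x<0.
x=-0.77: |R|=0.9076
R=1: x+8/7x²=0 ⇒ x=−7/8=-0.8750; min R=1−1/(4·8/7)=0.7812>−1
Confirm numerically:
  x=-0.738: |R|=0.88445 <1
  x=-0.728: |R|=0.87770 <1
  x=-0.534: |R|=0.79189 <1
  x=-1.446: |R|=1.94362 >1
  x=-1.318: |R|=1.66728 >1
  x=-1.295: |R|=1.62160 >1
Stable set (-0.8750, 0).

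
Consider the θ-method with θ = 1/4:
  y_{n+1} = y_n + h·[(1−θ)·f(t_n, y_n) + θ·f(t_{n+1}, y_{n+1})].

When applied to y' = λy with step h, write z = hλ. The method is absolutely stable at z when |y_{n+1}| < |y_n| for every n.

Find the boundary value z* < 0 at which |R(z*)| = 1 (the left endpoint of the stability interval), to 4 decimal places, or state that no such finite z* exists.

Test eqn y'=λy, z=hλ:
  y_{n+1} = y_n + z·[3/4·y_n + 1/4·y_{n+1}] ⇒ (1 − 1/4z)y_{n+1} = (1 + 3/4z)y_n
  so R(z) = (1 + 3/4z)/(1 − 1/4z).

Boundary: |R(x)|=1, x<0.
x=-0.4: |R|=0.6364
R=−1: 1+3/4x = −1+1/4x ⇒ -1/2x=2 ⇒ x=2/(-1/2)=-4.0000
Confirm numerically:
  x=-3.738: |R|=0.93228 <1
  x=-3.323: |R|=0.81510 <1
  x=-1.606: |R|=0.14592 <1
  x=-4.505: |R|=1.11875 >1
  x=-4.393: |R|=1.09365 >1
Interval (-4.0000, 0).

left endpoint -4.0000.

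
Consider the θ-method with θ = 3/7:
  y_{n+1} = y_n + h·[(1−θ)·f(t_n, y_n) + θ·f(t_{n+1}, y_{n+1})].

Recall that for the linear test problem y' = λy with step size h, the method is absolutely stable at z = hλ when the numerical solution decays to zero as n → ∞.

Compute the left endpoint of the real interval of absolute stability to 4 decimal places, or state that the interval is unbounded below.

With y'=λy (z=hλ):
  y_{n+1} = y_n + z·[4/7·y_n + 3/7·y_{n+1}] ⇒ (1 − 3/7z)y_{n+1} = (1 + 4/7z)y_n
  R(z) = (1 + 4/7z)/(1 − 3/7z).

Find x<0 with |R(x)|<1.
x=-1.27: |R|=0.1776
R=−1: 1+4/7x = −1+3/7x ⇒ -1/7x=2 ⇒ x=2/(-1/7)=-14.0000
Confirm numerically:
  x=-13.613: |R|=0.99191 <1
  x=-13.145: |R|=0.98159 <1
  x=-7.374: |R|=0.77247 <1
  x=-6.416: |R|=0.71106 <1
  x=-14.096: |R|=1.00195 >1
  x=-14.026: |R|=1.00053 >1
So |R|<1 on (-14.0000, 0).

left endpoint -14.0000.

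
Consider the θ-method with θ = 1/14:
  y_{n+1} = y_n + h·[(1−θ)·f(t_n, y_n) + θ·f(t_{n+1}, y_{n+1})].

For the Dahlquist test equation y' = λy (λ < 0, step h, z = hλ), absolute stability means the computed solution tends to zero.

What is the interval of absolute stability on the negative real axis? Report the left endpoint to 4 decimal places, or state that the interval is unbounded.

Test eqn y'=λy, z=hλ:
  y_{n+1} = y_n + z·[13/14·y_n + 1/14·y_{n+1}] ⇒ (1 − 1/14z)y_{n+1} = (1 + 13/14z)y_n
  Hence R(z) = (1 + 13/14z)/(1 − 1/14z).

Solve |R(x)|<1 on ℝ⁻.
x=-1.46: |R|=0.3221
R=−1: 1+13/14x = −1+1/14x ⇒ -6/7x=2 ⇒ x=2/(-6/7)=-2.3333
Confirm numerically:
  x=-1.579: |R|=0.41896 <1
  x=-1.319: |R|=0.20543 <1
  x=-1.020: |R|=0.04927 <1
  x=-2.920: |R|=1.41608 >1
  x=-2.373: |R|=1.02907 >1
Interval (-2.3333, 0).

(-2.3333, 0).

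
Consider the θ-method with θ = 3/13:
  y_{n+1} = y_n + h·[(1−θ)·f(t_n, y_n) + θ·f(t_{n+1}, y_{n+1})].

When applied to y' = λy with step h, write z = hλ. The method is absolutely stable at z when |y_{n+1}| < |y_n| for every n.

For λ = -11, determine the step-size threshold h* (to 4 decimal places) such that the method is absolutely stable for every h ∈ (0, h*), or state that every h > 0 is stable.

Set f=λy, z=hλ:
  y_{n+1} = y_n + z·[10/13·y_n + 3/13·y_{n+1}] ⇒ (1 − 3/13z)y_{n+1} = (1 + 10/13z)y_n
  ⇒ R(z) = (1 + 10/13z)/(1 − 3/13z).

Need |R(x)|<1, x<0.
x=-1.01: |R|=0.1809
R=−1: 1+10/13x = −1+3/13x ⇒ -7/13x=2 ⇒ x=2/(-7/13)=-3.7143
Confirm numerically:
  x=-3.299: |R|=0.87304 <1
  x=-2.918: |R|=0.74377 <1
  x=-1.569: |R|=0.15192 <1
  x=-4.107: |R|=1.10857 >1
  x=-3.867: |R|=1.04345 >1
  x=-3.845: |R|=1.03729 >1
Interval (-3.7143, 0).

(-3.7143,0); λ=-11 ⇒ h* = (26/7)/11 = 0.3377.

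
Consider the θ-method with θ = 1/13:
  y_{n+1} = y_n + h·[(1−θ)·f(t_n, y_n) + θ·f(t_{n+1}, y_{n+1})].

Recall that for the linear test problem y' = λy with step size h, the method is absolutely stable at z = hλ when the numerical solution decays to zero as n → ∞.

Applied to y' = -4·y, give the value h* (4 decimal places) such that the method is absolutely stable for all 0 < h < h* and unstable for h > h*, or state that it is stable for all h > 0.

With y'=λy (z=hλ):
  y_{n+1} = y_n + z·[12/13·y_n + 1/13·y_{n+1}] ⇒ (1 − 1/13z)y_{n+1} = (1 + 12/13z)y_n
  ⇒ R(z) = (1 + 12/13z)/(1 − 1/13z).

Solve |R(x)|<1 on ℝ⁻.
x=-0.59: |R|=0.4356
R=−1: 1+12/13x = −1+1/13x ⇒ -11/13x=2 ⇒ x=2/(-11/13)=-2.3636
Confirm numerically:
  x=-2.338: |R|=0.98161 <1
  x=-1.705: |R|=0.50731 <1
  x=-1.586: |R|=0.41355 <1
  x=-1.470: |R|=0.32066 <1
  x=-2.892: |R|=1.36572 >1
  x=-2.859: |R|=1.34359 >1
Interval (-2.3636, 0).

(-2.3636,0); λ=-4 ⇒ h* = (26/11)/4 = 0.5909.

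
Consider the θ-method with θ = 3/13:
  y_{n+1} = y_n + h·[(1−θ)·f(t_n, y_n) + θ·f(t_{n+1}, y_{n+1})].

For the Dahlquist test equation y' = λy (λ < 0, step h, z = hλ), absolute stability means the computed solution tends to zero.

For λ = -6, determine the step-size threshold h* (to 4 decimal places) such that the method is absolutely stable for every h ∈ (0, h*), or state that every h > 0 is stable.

(-3.7143,0); λ=-6 ⇒ h* = (26/7)/6 = 0.6190.

With y'=λy (z=hλ):
  y_{n+1} = y_n + z·[10/13·y_n + 3/13·y_{n+1}] ⇒ (1 − 3/13z)y_{n+1} = (1 + 10/13z)y_n
  Hence R(z) = (1 + 10/13z)/(1 − 3/13z).

Boundary: |R(x)|=1, x<0.
x=-0.58: |R|=0.4885
R=−1: 1+10/13x = −1+3/13x ⇒ -7/13x=2 ⇒ x=2/(-7/13)=-3.7143
Confirm numerically:
  x=-2.987: |R|=0.76818 <1
  x=-2.179: |R|=0.44992 <1
  x=-1.854: |R|=0.29846 <1
  x=-4.168: |R|=1.12453 >1
  x=-3.777: |R|=1.01804 >1
  x=-3.775: |R|=1.01747 >1
So |R|<1 on (-3.7143, 0).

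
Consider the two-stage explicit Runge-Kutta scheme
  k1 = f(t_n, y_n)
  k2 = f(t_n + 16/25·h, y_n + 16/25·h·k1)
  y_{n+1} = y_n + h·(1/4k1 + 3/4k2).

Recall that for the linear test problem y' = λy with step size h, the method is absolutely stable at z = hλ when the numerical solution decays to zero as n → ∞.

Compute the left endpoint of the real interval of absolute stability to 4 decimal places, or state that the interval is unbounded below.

With y'=λy (z=hλ):
  k1=λy_n ⇒ h·k1=z·y_n;  k2=λ(1+16/25z)y_n ⇒ h·k2=z(1+16/25z)y_n
  y_{n+1}/y_n = 1 + 1/4z + 3/4z(1+16/25z) = 1 + z + 12/25z²
  ⇒ R(z) = 1 + z + 12/25z².

Need |R(x)|<1, x<0.
x=-1.66: |R|=0.6627
R=1: x+12/25x²=0 ⇒ x=−25/12=-2.0833; min R=1−1/(4·12/25)=0.4792>−1
Confirm numerically:
  x=-1.961: |R|=0.88485 <1
  x=-1.922: |R|=0.85116 <1
  x=-1.895: |R|=0.82869 <1
  x=-1.058: |R|=0.47929 <1
  x=-2.663: |R|=1.74095 >1
  x=-2.638: |R|=1.70234 >1
  x=-2.611: |R|=1.66131 >1
Interval (-2.0833, 0).

z* = -2.0833.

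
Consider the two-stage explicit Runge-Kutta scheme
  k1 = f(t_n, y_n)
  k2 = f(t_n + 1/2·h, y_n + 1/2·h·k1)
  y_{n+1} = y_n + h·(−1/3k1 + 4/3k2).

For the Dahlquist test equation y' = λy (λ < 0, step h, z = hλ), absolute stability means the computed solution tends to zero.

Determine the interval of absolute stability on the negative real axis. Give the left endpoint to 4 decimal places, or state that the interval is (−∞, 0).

z∈(-1.5000,0).

With y'=λy (z=hλ):
  k1=λy_n ⇒ h·k1=z·y_n;  k2=λ(1+1/2z)y_n ⇒ h·k2=z(1+1/2z)y_n
  y_{n+1}/y_n = 1 − 1/3z + 4/3z(1+1/2z) = 1 + z + 2/3z²
  R(z) = 1 + z + 2/3z².

Boundary: |R(x)|=1, x<0.
x=-0.93: |R|=0.6466
R=1: x+2/3x²=0 ⇒ x=−3/2=-1.5000; min R=1−1/(4·2/3)=0.6250>−1
Confirm numerically:
  x=-1.416: |R|=0.92070 <1
  x=-0.963: |R|=0.65525 <1
  x=-0.952: |R|=0.65220 <1
  x=-1.896: |R|=1.50054 >1
  x=-1.717: |R|=1.24839 >1
Interval (-1.5000, 0).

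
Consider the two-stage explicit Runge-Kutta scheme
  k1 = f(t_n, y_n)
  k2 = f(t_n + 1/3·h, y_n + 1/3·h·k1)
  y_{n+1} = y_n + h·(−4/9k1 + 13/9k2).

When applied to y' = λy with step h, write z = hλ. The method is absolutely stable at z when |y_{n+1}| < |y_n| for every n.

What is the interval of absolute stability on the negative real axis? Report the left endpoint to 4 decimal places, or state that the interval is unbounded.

z∈(-2.0769,0).

Set f=λy, z=hλ:
  k1=λy_n ⇒ h·k1=z·y_n;  k2=λ(1+1/3z)y_n ⇒ h·k2=z(1+1/3z)y_n
  y_{n+1}/y_n = 1 − 4/9z + 13/9z(1+1/3z) = 1 + z + 13/27z²
  R(z) = 1 + z + 13/27z².

Boundary: |R(x)|=1, x<0.
x=-1.66: |R|=0.6668
R=1: x+13/27x²=0 ⇒ x=−27/13=-2.0769; min R=1−1/(4·13/27)=0.4808>−1
Confirm numerically:
  x=-1.916: |R|=0.85155 <1
  x=-1.376: |R|=0.53563 <1
  x=-1.252: |R|=0.50272 <1
  x=-1.109: |R|=0.48316 <1
  x=-2.333: |R|=1.28765 >1
  x=-2.150: |R|=1.07565 >1
  x=-2.138: |R|=1.06287 >1
So |R|<1 on (-2.0769, 0).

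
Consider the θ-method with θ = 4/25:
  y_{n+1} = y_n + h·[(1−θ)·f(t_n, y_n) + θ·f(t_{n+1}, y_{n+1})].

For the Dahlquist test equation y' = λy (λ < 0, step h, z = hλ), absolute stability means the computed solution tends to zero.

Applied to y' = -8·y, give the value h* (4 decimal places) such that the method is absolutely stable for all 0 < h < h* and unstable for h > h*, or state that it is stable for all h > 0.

(-2.9412,0); λ=-8 ⇒ h* = (50/17)/8 = 0.3676.

With y'=λy (z=hλ):
  y_{n+1} = y_n + z·[21/25·y_n + 4/25·y_{n+1}] ⇒ (1 − 4/25z)y_{n+1} = (1 + 21/25z)y_n
  R(z) = (1 + 21/25z)/(1 − 4/25z).

Find x<0 with |R(x)|<1.
x=-1.34: |R|=0.1034
R=−1: 1+21/25x = −1+4/25x ⇒ -17/25x=2 ⇒ x=2/(-17/25)=-2.9412
Confirm numerically:
  x=-2.783: |R|=0.92558 <1
  x=-2.460: |R|=0.76521 <1
  x=-1.544: |R|=0.23813 <1
  x=-1.416: |R|=0.15445 <1
  x=-3.501: |R|=1.24400 >1
  x=-3.385: |R|=1.19577 >1
  x=-3.291: |R|=1.15583 >1
So |R|<1 on (-2.9412, 0).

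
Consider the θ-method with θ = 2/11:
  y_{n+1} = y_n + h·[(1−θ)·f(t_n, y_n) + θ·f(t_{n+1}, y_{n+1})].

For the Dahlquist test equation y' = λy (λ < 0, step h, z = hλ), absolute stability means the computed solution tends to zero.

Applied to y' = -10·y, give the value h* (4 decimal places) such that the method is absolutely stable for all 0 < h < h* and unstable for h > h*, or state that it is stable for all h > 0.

Test eqn y'=λy, z=hλ:
  y_{n+1} = y_n + z·[9/11·y_n + 2/11·y_{n+1}] ⇒ (1 − 2/11z)y_{n+1} = (1 + 9/11z)y_n
  Hence R(z) = (1 + 9/11z)/(1 − 2/11z).

Find x<0 with |R(x)|<1.
x=-0.78: |R|=0.3169
R=−1: 1+9/11x = −1+2/11x ⇒ -7/11x=2 ⇒ x=2/(-7/11)=-3.1429
Confirm numerically:
  x=-2.854: |R|=0.87898 <1
  x=-2.725: |R|=0.82219 <1
  x=-1.842: |R|=0.37987 <1
  x=-3.617: |R|=1.18202 >1
  x=-3.402: |R|=1.10189 >1
Stable set (-3.1429, 0).

(-3.1429,0); λ=-10 ⇒ h* = (22/7)/10 = 0.3143.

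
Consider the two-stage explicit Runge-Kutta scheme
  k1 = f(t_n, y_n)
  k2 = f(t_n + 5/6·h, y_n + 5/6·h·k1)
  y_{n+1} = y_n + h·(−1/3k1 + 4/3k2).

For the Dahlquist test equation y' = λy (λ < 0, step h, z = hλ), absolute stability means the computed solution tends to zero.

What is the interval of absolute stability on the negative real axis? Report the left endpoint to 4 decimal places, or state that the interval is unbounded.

z∈(-0.9000,0).

On y'=λy, z=hλ:
  k1=λy_n ⇒ h·k1=z·y_n;  k2=λ(1+5/6z)y_n ⇒ h·k2=z(1+5/6z)y_n
  y_{n+1}/y_n = 1 − 1/3z + 4/3z(1+5/6z) = 1 + z + 10/9z²
  so R(z) = 1 + z + 10/9z².

Need |R(x)|<1, x<0.
x=-0.56: |R|=0.7884
R=1: x+10/9x²=0 ⇒ x=−9/10=-0.9000; min R=1−1/(4·10/9)=0.7750>−1
Confirm numerically:
  x=-0.745: |R|=0.87169 <1
  x=-0.539: |R|=0.78380 <1
  x=-0.435: |R|=0.77525 <1
  x=-0.399: |R|=0.77789 <1
  x=-1.439: |R|=1.86180 >1
  x=-1.198: |R|=1.39667 >1
  x=-1.191: |R|=1.38509 >1
Interval (-0.9000, 0).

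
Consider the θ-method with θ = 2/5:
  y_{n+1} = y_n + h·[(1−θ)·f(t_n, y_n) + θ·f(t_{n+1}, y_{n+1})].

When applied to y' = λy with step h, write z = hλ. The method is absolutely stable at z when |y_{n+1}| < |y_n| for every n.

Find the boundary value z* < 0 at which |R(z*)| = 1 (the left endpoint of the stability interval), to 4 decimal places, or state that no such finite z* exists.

z* = -10.0000.

Set f=λy, z=hλ:
  y_{n+1} = y_n + z·[3/5·y_n + 2/5·y_{n+1}] ⇒ (1 − 2/5z)y_{n+1} = (1 + 3/5z)y_n
  Hence R(z) = (1 + 3/5z)/(1 − 2/5z).

Need |R(x)|<1, x<0.
x=-0.64: |R|=0.4904
R=−1: 1+3/5x = −1+2/5x ⇒ -1/5x=2 ⇒ x=2/(-1/5)=-10.0000
Confirm numerically:
  x=-8.569: |R|=0.93536 <1
  x=-8.554: |R|=0.93459 <1
  x=-5.724: |R|=0.74003 <1
  x=-10.559: |R|=1.02140 >1
  x=-10.366: |R|=1.01422 >1
Stable set (-10.0000, 0).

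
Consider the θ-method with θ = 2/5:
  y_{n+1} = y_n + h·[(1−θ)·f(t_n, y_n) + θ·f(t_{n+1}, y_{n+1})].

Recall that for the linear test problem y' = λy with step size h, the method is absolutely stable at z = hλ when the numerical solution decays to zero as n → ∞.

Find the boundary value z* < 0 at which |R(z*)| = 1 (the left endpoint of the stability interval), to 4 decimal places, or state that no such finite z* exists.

Test eqn y'=λy, z=hλ:
  y_{n+1} = y_n + z·[3/5·y_n + 2/5·y_{n+1}] ⇒ (1 − 2/5z)y_{n+1} = (1 + 3/5z)y_n
  R(z) = (1 + 3/5z)/(1 − 2/5z).

Need |R(x)|<1, x<0.
x=-1.31: |R|=0.1404
R=−1: 1+3/5x = −1+2/5x ⇒ -1/5x=2 ⇒ x=2/(-1/5)=-10.0000
Confirm numerically:
  x=-9.625: |R|=0.98454 <1
  x=-6.199: |R|=0.78153 <1
  x=-6.133: |R|=0.77603 <1
  x=-4.990: |R|=0.66555 <1
  x=-10.422: |R|=1.01633 >1
  x=-10.059: |R|=1.00235 >1
  x=-10.025: |R|=1.00100 >1
Stable set (-10.0000, 0).

z* = -10.0000.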